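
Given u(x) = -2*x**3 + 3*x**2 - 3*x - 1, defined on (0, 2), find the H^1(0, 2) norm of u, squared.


||u||_{H^1}^2 = 4408/35

The H^1 norm (squared) on an interval (0, L) is
  ||u||_{H^1}^2 = ∫_0^L u(x)^2 dx + ∫_0^L u'(x)^2 dx.
Compute u'(x) = -6*x**2 + 6*x - 3.
Then u(x)^2 = 4*x**6 - 12*x**5 + 21*x**4 - 14*x**3 + 3*x**2 + 6*x + 1 and u'(x)^2 = 36*x**4 - 72*x**3 + 72*x**2 - 36*x + 9.
Integrate each monomial from 0 to 2 using ∫_0^2 c·x^n dx = c·2^(n+1)/(n+1):
  ∫_0^2 u(x)^2 dx = ∫_0^2 (4*x^6 - 12*x^5 + 21*x^4 - 14*x^3 + 3*x^2 + 6*x + 1) dx. Term by term:
    ∫_0^2 4*x^6 dx = 512/7;  ∫_0^2 -12*x^5 dx = -128;  ∫_0^2 21*x^4 dx = 672/5;
    ∫_0^2 -14*x^3 dx = -56;  ∫_0^2 3*x^2 dx = 8;  ∫_0^2 6*x dx = 12;
    ∫_0^2 1 dx = 2.
  Sum: 512/7 − 128 + 672/5 − 56 + 8 + 12 + 2 = 1594/35.
  ∫_0^2 u'(x)^2 dx = ∫_0^2 (36*x^4 - 72*x^3 + 72*x^2 - 36*x + 9) dx. Term by term:
    ∫_0^2 36*x^4 dx = 1152/5;  ∫_0^2 -72*x^3 dx = -288;  ∫_0^2 72*x^2 dx = 192;
    ∫_0^2 -36*x dx = -72;  ∫_0^2 9 dx = 18.
  Sum: 1152/5 − 288 + 192 − 72 + 18 = 402/5.
Adding: ||u||_{H^1}^2 = 1594/35 + 402/5 = 4408/35.


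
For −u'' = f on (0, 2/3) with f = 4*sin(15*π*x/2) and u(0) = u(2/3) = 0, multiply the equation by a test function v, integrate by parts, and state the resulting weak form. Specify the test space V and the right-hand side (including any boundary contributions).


V = H^1_0(0, 2/3) (so v(0) = v(2/3) = 0); weak form: ∫_0^2/3 u'v' dx = ∫_0^2/3 (4*sin(15*π*x/2)) v dx for all v ∈ V.

Multiply both sides by a test function v and integrate from 0 to 2/3:
  ∫_0^2/3 −u''(x) v(x) dx = ∫_0^2/3 f(x) v(x) dx.
Integrate the LHS by parts once:
  ∫_0^2/3 −u'' v dx = −[u'(x) v(x)]_0^2/3 + ∫_0^2/3 u'(x) v'(x) dx.
Thus ∫_0^2/3 u'(x) v'(x) dx = ∫_0^2/3 f(x) v(x) dx + [u'(x) v(x)]_0^2/3.
Choose V so that boundary terms are either known or forced to vanish.
u is Dirichlet: u(0) = u(2/3) = 0. Let V = H^1_0(0, 2/3); then v(0) = v(2/3) = 0, and [u' v]_0^2/3 = 0.
Weak formulation: find u (satisfying any essential BC) such that ∫_0^2/3 u'(x) v'(x) dx = ∫_0^2/3 f v dx for all v ∈ V.
Substituting f(x) = 4*sin(15*π*x/2), the right-hand side is ∫_0^2/3 (4*sin(15*π*x/2)) v dx.


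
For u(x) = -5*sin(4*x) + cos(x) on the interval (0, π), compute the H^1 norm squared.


||u||_{H^1(0,π)}^2 = -32/3 + 427*π/2

u'(x) = -sin(x) - 20*cos(4*x).
Expand u² and (u')² and integrate term by term on (0, π), using: for integers n ≥ 1, ∫_0^π sin²(nx) dx = ∫_0^π cos²(nx) dx = π/2; for n ≠ n', ∫_0^π sin(nx)sin(n'x) dx = ∫_0^π cos(nx)cos(n'x) dx = 0; and by product-to-sum, ∫_0^π sin(nx)cos(n'x) dx = ½∫_0^π [sin((n+n')x) + sin((n−n')x)] dx, which is 0 when n+n' is even and 2n/(n²−n'²) when n+n' is odd (it need not vanish on (0, π)).
  u² squared terms: (-5)²·∫sin(4x)² dx = 25·π/2 = 25*π/2;  (1)²·∫cos(x)² dx = 1·π/2 = π/2.
  u² cross terms: 2·(-5)·(1)·∫sin(4x)·cos(x) dx = -10·(8/15) = -16/3.
  So ∫_0^π u² dx = 25*π/2 + π/2 − 16/3 = -16/3 + 13*π.
  (u')² squared terms: (-1)²·∫sin(x)² dx = 1·π/2 = π/2;  (-20)²·∫cos(4x)² dx = 400·π/2 = 200*π.
  (u')² cross terms: 2·(-1)·(-20)·∫sin(x)·cos(4x) dx = 40·(-2/15) = -16/3.
  So ∫_0^π (u')² dx = π/2 + 200*π − 16/3 = -16/3 + 401*π/2.
||u||_{H^1}^2 = (-16/3 + 13*π) + (-16/3 + 401*π/2) = -32/3 + 427*π/2.


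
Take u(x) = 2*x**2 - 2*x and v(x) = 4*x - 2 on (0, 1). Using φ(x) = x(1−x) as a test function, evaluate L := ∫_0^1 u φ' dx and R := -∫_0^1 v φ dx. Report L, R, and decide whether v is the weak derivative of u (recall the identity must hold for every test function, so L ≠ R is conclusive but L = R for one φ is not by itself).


LHS = 0, RHS = 0. Yes, v = u' weakly.

u(x) = 2*x**2 - 2*x, classical derivative u'(x) = 4*x - 2.
φ(x) = x(1−x), so φ'(x) = 1 - 2*x.
Note φ(0) = φ(1) = 0, so the boundary term u·φ vanishes.
LHS = ∫_0^1 u(x) φ'(x) dx = ∫_0^1 (-4*x^3 + 6*x^2 - 2*x) dx. Term by term:
  ∫_0^1 -4*x^3 dx = -1;  ∫_0^1 6*x^2 dx = 2;  ∫_0^1 -2*x dx = -1.
Sum: -1 + 2 − 1 = 0.
So LHS = 0.
∫_0^1 v(x) φ(x) dx = ∫_0^1 (-4*x^3 + 6*x^2 - 2*x) dx. Term by term:
  ∫_0^1 -4*x^3 dx = -1;  ∫_0^1 6*x^2 dx = 2;  ∫_0^1 -2*x dx = -1.
Sum: -1 + 2 − 1 = 0.
So RHS = -∫_0^1 v(x) φ(x) dx = 0.
LHS = RHS, so the identity holds for this test φ.
Moreover u is smooth here and v(x) = u'(x) = 4*x - 2 pointwise, so the identity holds for every test function. Hence v is the weak derivative of u.


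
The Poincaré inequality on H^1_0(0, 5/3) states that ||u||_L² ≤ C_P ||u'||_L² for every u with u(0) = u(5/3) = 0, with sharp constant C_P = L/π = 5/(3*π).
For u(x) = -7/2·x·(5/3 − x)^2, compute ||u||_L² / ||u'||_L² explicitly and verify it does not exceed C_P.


||u||_L² / ||u'||_L² = 5*sqrt(14)/42 < C_P = 5/(3*π).

u(x) = -7/2·x·(5/3 − x)^2, so u'(x) = -21*x^2/2 + 70*x/3 - 175/18.
u(x) = -7/2·x·(5/3 − x)^2 vanishes at x = 0 and x = 5/3, so u ∈ H^1_0(0, 5/3). Differentiate via the product rule and integrate the resulting polynomials term by term.
  ∫_0^5/3 u² dx = ∫_0^5/3 (49*x^6/4 - 245*x^5/3 + 1225*x^4/6 - 6125*x^3/27 + 30625*x^2/324) dx. Term by term:
    ∫_0^5/3 49*x^6/4 dx = 546875/8748;  ∫_0^5/3 -245*x^5/3 dx = -3828125/13122;  ∫_0^5/3 1225*x^4/6 dx = 765625/1458;
    ∫_0^5/3 -6125*x^3/27 dx = -3828125/8748;  ∫_0^5/3 30625*x^2/324 dx = 3828125/26244.
  Sum: 546875/8748 − 3828125/13122 + 765625/1458 − 3828125/8748 + 3828125/26244 = 109375/26244.
  ∫_0^5/3 (u')² dx = ∫_0^5/3 (441*x^4/4 - 490*x^3 + 13475*x^2/18 - 12250*x/27 + 30625/324) dx. Term by term:
    ∫_0^5/3 441*x^4/4 dx = 30625/108;  ∫_0^5/3 -490*x^3 dx = -153125/162;  ∫_0^5/3 13475*x^2/18 dx = 1684375/1458;
    ∫_0^5/3 -12250*x/27 dx = -153125/243;  ∫_0^5/3 30625/324 dx = 153125/972.
  Sum: 30625/108 − 153125/162 + 1684375/1458 − 153125/243 + 153125/972 = 30625/1458.
∫_0^5/3 u² dx = 109375/26244, so ||u||_L² = 125*sqrt(7)/162.
∫_0^5/3 (u')² dx = 30625/1458, so ||u'||_L² = 175*sqrt(2)/54.
Ratio ||u||_L² / ||u'||_L² = 5*sqrt(14)/42.
Sharp Poincaré constant on H^1_0(0, 5/3) is C_P = L/π = 5/(3*π), achieved by sin(3*π/5·x).
A polynomial bump cannot attain the sharp Poincaré constant (only the first sine eigenfunction does), so the ratio is strictly less than C_P, consistent with ||u||_L² ≤ C_P ||u'||_L².


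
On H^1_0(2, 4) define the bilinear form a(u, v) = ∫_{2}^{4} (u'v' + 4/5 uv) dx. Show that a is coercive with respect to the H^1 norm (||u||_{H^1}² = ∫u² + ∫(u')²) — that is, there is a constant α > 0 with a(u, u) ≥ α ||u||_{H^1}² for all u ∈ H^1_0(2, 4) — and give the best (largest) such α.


α = (16/5 + π^2)/(4 + π^2)

Coercivity of a(·,·) on H^1_0(2, 4) means a(u, u) ≥ α ||u||_{H^1}² for every u ∈ H^1_0.
The interval has length L = 2, and Poincaré/coercivity depend only on L. Here a(u, u) = ∫(u')² + (4/5)·∫u².
Here 0 < c = 4/5 < 1. The condition a(u,u) ≥ α||u||_{H^1}² reads (1−α)∫(u')² ≥ (α−c)∫u². Any admissible α is ≤ 1 (rapidly oscillating u have ∫u²/∫(u')² → 0), and α = 1 would force 0 ≥ (1−c)∫u², impossible since c < 1; so 1−α > 0. By the sharp Poincaré inequality on H^1_0 of an interval of length L, ∫(u')² ≥ (π/L)²∫u² with equality for the first sine mode sin(π(x−x₀)/L) (x₀ the left endpoint), so the inequality holds for all u iff (1−α)(π/L)² ≥ α − c, i.e. α ≤ ((π/L)² + c)/((π/L)² + 1) = (1 + c(L/π)²)/(1 + (L/π)²). With (π/L)² = π^2/4 and c = 4/5, the largest admissible constant is α = ((π/L)² + c)/((π/L)² + 1).
Simplifying, α = (16/5 + π^2)/(4 + π^2).


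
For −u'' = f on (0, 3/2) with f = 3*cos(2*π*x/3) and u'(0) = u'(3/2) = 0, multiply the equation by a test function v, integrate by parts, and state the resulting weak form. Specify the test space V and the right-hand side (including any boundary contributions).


V = H^1(0, 3/2) (no boundary constraint on v; u is determined up to an additive constant); weak form: ∫_0^3/2 u'v' dx = ∫_0^3/2 (3*cos(2*π*x/3)) v dx for all v ∈ V.

Multiply both sides by a test function v and integrate from 0 to 3/2:
  ∫_0^3/2 −u''(x) v(x) dx = ∫_0^3/2 f(x) v(x) dx.
Integrate the LHS by parts once:
  ∫_0^3/2 −u'' v dx = −[u'(x) v(x)]_0^3/2 + ∫_0^3/2 u'(x) v'(x) dx.
Thus ∫_0^3/2 u'(x) v'(x) dx = ∫_0^3/2 f(x) v(x) dx + [u'(x) v(x)]_0^3/2.
Choose V so that boundary terms are either known or forced to vanish.
u has homogeneous Neumann: u'(0) = u'(3/2) = 0. So [u' v]_0^3/2 = 0·v(3/2) − 0·v(0) = 0 for any v; take V = H^1(0, 3/2).
Weak formulation: find u (satisfying any essential BC) such that ∫_0^3/2 u'(x) v'(x) dx = ∫_0^3/2 f v dx for all v ∈ V (homogeneous Neumann, so boundary terms vanish).
Substituting f(x) = 3*cos(2*π*x/3), the right-hand side is ∫_0^3/2 (3*cos(2*π*x/3)) v dx.
Compatibility check (pure Neumann): taking v ≡ 1 ∈ V gives 0 = ∫_0^3/2 f dx + (0) − (0), i.e. ∫_0^3/2 f dx must equal u'(0) − u'(3/2) = 0. Indeed ∫_0^3/2 (3*cos(2*π*x/3)) dx = 0, so the data are compatible. The solution is then unique only up to an additive constant (fix it e.g. by requiring ∫_0^3/2 u dx = 0).


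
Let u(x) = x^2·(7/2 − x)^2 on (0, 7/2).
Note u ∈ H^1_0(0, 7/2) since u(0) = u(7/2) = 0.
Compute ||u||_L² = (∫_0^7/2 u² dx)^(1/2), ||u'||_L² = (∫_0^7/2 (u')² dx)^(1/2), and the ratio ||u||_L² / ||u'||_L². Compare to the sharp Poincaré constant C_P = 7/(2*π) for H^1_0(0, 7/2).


||u||_L² / ||u'||_L² = 7*sqrt(3)/12 < C_P = 7/(2*π).

u(x) = x^2·(7/2 − x)^2, so u'(x) = x*(2*x - 7)*(4*x - 7)/2.
u(x) = x^2·(7/2 − x)^2 vanishes at x = 0 and x = 7/2, so u ∈ H^1_0(0, 7/2). Differentiate via the product rule and integrate the resulting polynomials term by term.
  ∫_0^7/2 u² dx = ∫_0^7/2 (x^8 - 14*x^7 + 147*x^6/2 - 343*x^5/2 + 2401*x^4/16) dx. Term by term:
    ∫_0^7/2 x^8 dx = 40353607/4608;  ∫_0^7/2 -14*x^7 dx = -40353607/1024;  ∫_0^7/2 147*x^6/2 dx = 17294403/256;
    ∫_0^7/2 -343*x^5/2 dx = -40353607/768;  ∫_0^7/2 2401*x^4/16 dx = 40353607/2560.
  Sum: 40353607/4608 − 40353607/1024 + 17294403/256 − 40353607/768 + 40353607/2560 = 5764801/46080.
  ∫_0^7/2 (u')² dx = ∫_0^7/2 (16*x^6 - 168*x^5 + 637*x^4 - 1029*x^3 + 2401*x^2/4) dx. Term by term:
    ∫_0^7/2 16*x^6 dx = 117649/8;  ∫_0^7/2 -168*x^5 dx = -823543/16;  ∫_0^7/2 637*x^4 dx = 10706059/160;
    ∫_0^7/2 -1029*x^3 dx = -2470629/64;  ∫_0^7/2 2401*x^2/4 dx = 823543/96.
  Sum: 117649/8 − 823543/16 + 10706059/160 − 2470629/64 + 823543/96 = 117649/960.
∫_0^7/2 u² dx = 5764801/46080, so ||u||_L² = 2401*sqrt(5)/480.
∫_0^7/2 (u')² dx = 117649/960, so ||u'||_L² = 343*sqrt(15)/120.
Ratio ||u||_L² / ||u'||_L² = 7*sqrt(3)/12.
Sharp Poincaré constant on H^1_0(0, 7/2) is C_P = L/π = 7/(2*π), achieved by sin(2*π/7·x).
A polynomial bump cannot attain the sharp Poincaré constant (only the first sine eigenfunction does), so the ratio is strictly less than C_P, consistent with ||u||_L² ≤ C_P ||u'||_L².


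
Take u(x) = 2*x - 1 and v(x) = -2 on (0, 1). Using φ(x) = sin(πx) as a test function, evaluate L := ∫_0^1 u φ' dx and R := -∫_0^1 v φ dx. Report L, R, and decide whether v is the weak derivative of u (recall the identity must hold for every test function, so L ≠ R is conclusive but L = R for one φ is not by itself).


LHS = -4/π, RHS = 4/π. No, v is not the weak derivative of u.

u(x) = 2*x - 1, classical derivative u'(x) = 2.
φ(x) = sin(πx), so φ'(x) = π*cos(π*x).
Note φ(0) = φ(1) = 0, so the boundary term u·φ vanishes.
LHS = ∫_0^1 u(x) φ'(x) dx = ∫_0^1 (2*π*x*cos(π*x) - π*cos(π*x)) dx. Term by term:
  ∫_0^1 -π*cos(π*x) dx = 0;  ∫_0^1 2*π*x*cos(π*x) dx = -4/π.
Sum: 0 − 4/π = -4/π.
So LHS = -4/π.
∫_0^1 v(x) φ(x) dx = ∫_0^1 (-2*sin(π*x)) dx. Term by term:
  ∫_0^1 -2*sin(π*x) dx = -4/π.
So RHS = -∫_0^1 v(x) φ(x) dx = 4/π.
LHS − RHS = -8/π ≠ 0, so the identity fails.
(For a valid weak derivative the identity must hold for EVERY test function, in particular this one. The failure shows v is NOT the weak derivative of u.)
Correct weak derivative would be u'(x) = 2.


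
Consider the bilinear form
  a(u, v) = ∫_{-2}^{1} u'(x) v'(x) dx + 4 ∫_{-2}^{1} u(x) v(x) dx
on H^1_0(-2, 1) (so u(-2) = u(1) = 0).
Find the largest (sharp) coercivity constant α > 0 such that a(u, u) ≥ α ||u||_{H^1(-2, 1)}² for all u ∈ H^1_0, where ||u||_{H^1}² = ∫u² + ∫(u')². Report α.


α = 1

Coercivity of a(·,·) on H^1_0(-2, 1) means a(u, u) ≥ α ||u||_{H^1}² for every u ∈ H^1_0.
The interval has length L = 3, and Poincaré/coercivity depend only on L. Here a(u, u) = ∫(u')² + (4)·∫u².
Here c = 4 ≥ 1, so a(u,u) = ∫(u')² + c∫u² ≥ ∫(u')² + ∫u² = ||u||_{H^1}², i.e. α = 1 works. No larger α is possible: a(u,u) ≥ α||u||_{H^1}² means (1−α)∫(u')² ≥ (α−c)∫u², and for the modes u_n = sin(nπ(x−x₀)/L) (x₀ the left endpoint) one has ∫u_n²/∫(u_n')² = (L/(nπ))² → 0, so a(u_n,u_n)/||u_n||_{H^1}² → 1. Hence the optimal constant is α = 1.
Therefore α = 1.


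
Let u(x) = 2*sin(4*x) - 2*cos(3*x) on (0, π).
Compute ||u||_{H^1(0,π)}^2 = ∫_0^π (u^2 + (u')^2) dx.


||u||_{H^1(0,π)}^2 = -640/7 + 54*π

u'(x) = 6*sin(3*x) + 8*cos(4*x).
Expand u² and (u')² and integrate term by term on (0, π), using: for integers n ≥ 1, ∫_0^π sin²(nx) dx = ∫_0^π cos²(nx) dx = π/2; for n ≠ n', ∫_0^π sin(nx)sin(n'x) dx = ∫_0^π cos(nx)cos(n'x) dx = 0; and by product-to-sum, ∫_0^π sin(nx)cos(n'x) dx = ½∫_0^π [sin((n+n')x) + sin((n−n')x)] dx, which is 0 when n+n' is even and 2n/(n²−n'²) when n+n' is odd (it need not vanish on (0, π)).
  u² squared terms: (-2)²·∫cos(3x)² dx = 4·π/2 = 2*π;  (2)²·∫sin(4x)² dx = 4·π/2 = 2*π.
  u² cross terms: 2·(-2)·(2)·∫cos(3x)·sin(4x) dx = -8·(8/7) = -64/7.
  So ∫_0^π u² dx = 2*π + 2*π − 64/7 = -64/7 + 4*π.
  (u')² squared terms: (6)²·∫sin(3x)² dx = 36·π/2 = 18*π;  (8)²·∫cos(4x)² dx = 64·π/2 = 32*π.
  (u')² cross terms: 2·(6)·(8)·∫sin(3x)·cos(4x) dx = 96·(-6/7) = -576/7.
  So ∫_0^π (u')² dx = 18*π + 32*π − 576/7 = -576/7 + 50*π.
||u||_{H^1}^2 = (-64/7 + 4*π) + (-576/7 + 50*π) = -640/7 + 54*π.


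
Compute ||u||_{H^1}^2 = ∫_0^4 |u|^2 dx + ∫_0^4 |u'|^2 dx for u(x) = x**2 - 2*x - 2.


||u||_{H^1}^2 = 992/15

The H^1 norm (squared) on an interval (0, L) is
  ||u||_{H^1}^2 = ∫_0^L u(x)^2 dx + ∫_0^L u'(x)^2 dx.
Compute u'(x) = 2*x - 2.
Then u(x)^2 = x**4 - 4*x**3 + 8*x + 4 and u'(x)^2 = 4*x**2 - 8*x + 4.
Integrate each monomial from 0 to 4 using ∫_0^4 c·x^n dx = c·4^(n+1)/(n+1):
  ∫_0^4 u(x)^2 dx = ∫_0^4 (x^4 - 4*x^3 + 8*x + 4) dx. Term by term:
    ∫_0^4 x^4 dx = 1024/5;  ∫_0^4 -4*x^3 dx = -256;  ∫_0^4 8*x dx = 64;
    ∫_0^4 4 dx = 16.
  Sum: 1024/5 − 256 + 64 + 16 = 144/5.
  ∫_0^4 u'(x)^2 dx = ∫_0^4 (4*x^2 - 8*x + 4) dx. Term by term:
    ∫_0^4 4*x^2 dx = 256/3;  ∫_0^4 -8*x dx = -64;  ∫_0^4 4 dx = 16.
  Sum: 256/3 − 64 + 16 = 112/3.
Adding: ||u||_{H^1}^2 = 144/5 + 112/3 = 992/15.


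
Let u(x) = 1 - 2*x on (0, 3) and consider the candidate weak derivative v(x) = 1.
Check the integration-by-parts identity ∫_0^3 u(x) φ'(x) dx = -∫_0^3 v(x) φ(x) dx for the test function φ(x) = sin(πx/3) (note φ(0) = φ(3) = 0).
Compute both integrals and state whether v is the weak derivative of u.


LHS = 12/π, RHS = -6/π. No, v is not the weak derivative of u.

u(x) = 1 - 2*x, classical derivative u'(x) = -2.
φ(x) = sin(πx/3), so φ'(x) = π*cos(π*x/3)/3.
Note φ(0) = φ(3) = 0, so the boundary term u·φ vanishes.
LHS = ∫_0^3 u(x) φ'(x) dx = ∫_0^3 (-2*π*x*cos(π*x/3)/3 + π*cos(π*x/3)/3) dx. Term by term:
  ∫_0^3 π*cos(π*x/3)/3 dx = 0;  ∫_0^3 -2*π*x*cos(π*x/3)/3 dx = 12/π.
Sum: 0 + 12/π = 12/π.
So LHS = 12/π.
∫_0^3 v(x) φ(x) dx = ∫_0^3 (sin(π*x/3)) dx. Term by term:
  ∫_0^3 sin(π*x/3) dx = 6/π.
So RHS = -∫_0^3 v(x) φ(x) dx = -6/π.
LHS − RHS = 18/π ≠ 0, so the identity fails.
(For a valid weak derivative the identity must hold for EVERY test function, in particular this one. The failure shows v is NOT the weak derivative of u.)
Correct weak derivative would be u'(x) = -2.


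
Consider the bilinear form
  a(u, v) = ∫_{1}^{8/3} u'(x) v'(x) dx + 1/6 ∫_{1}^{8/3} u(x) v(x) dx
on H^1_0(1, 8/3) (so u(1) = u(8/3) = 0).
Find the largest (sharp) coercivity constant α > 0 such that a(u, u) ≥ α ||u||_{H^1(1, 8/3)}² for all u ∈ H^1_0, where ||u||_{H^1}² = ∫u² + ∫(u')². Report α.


α = (25 + 54*π^2)/(6*(25 + 9*π^2))

Coercivity of a(·,·) on H^1_0(1, 8/3) means a(u, u) ≥ α ||u||_{H^1}² for every u ∈ H^1_0.
The interval has length L = 5/3, and Poincaré/coercivity depend only on L. Here a(u, u) = ∫(u')² + (1/6)·∫u².
Here 0 < c = 1/6 < 1. The condition a(u,u) ≥ α||u||_{H^1}² reads (1−α)∫(u')² ≥ (α−c)∫u². Any admissible α is ≤ 1 (rapidly oscillating u have ∫u²/∫(u')² → 0), and α = 1 would force 0 ≥ (1−c)∫u², impossible since c < 1; so 1−α > 0. By the sharp Poincaré inequality on H^1_0 of an interval of length L, ∫(u')² ≥ (π/L)²∫u² with equality for the first sine mode sin(π(x−x₀)/L) (x₀ the left endpoint), so the inequality holds for all u iff (1−α)(π/L)² ≥ α − c, i.e. α ≤ ((π/L)² + c)/((π/L)² + 1) = (1 + c(L/π)²)/(1 + (L/π)²). With (π/L)² = 9*π^2/25 and c = 1/6, the largest admissible constant is α = ((π/L)² + c)/((π/L)² + 1).
Simplifying, α = (25 + 54*π^2)/(6*(25 + 9*π^2)).


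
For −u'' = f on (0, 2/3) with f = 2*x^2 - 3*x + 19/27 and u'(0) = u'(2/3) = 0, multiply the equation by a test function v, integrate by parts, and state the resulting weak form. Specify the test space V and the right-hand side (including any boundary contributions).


V = H^1(0, 2/3) (no boundary constraint on v; u is determined up to an additive constant); weak form: ∫_0^2/3 u'v' dx = ∫_0^2/3 (2*x^2 - 3*x + 19/27) v dx for all v ∈ V.

Multiply both sides by a test function v and integrate from 0 to 2/3:
  ∫_0^2/3 −u''(x) v(x) dx = ∫_0^2/3 f(x) v(x) dx.
Integrate the LHS by parts once:
  ∫_0^2/3 −u'' v dx = −[u'(x) v(x)]_0^2/3 + ∫_0^2/3 u'(x) v'(x) dx.
Thus ∫_0^2/3 u'(x) v'(x) dx = ∫_0^2/3 f(x) v(x) dx + [u'(x) v(x)]_0^2/3.
Choose V so that boundary terms are either known or forced to vanish.
u has homogeneous Neumann: u'(0) = u'(2/3) = 0. So [u' v]_0^2/3 = 0·v(2/3) − 0·v(0) = 0 for any v; take V = H^1(0, 2/3).
Weak formulation: find u (satisfying any essential BC) such that ∫_0^2/3 u'(x) v'(x) dx = ∫_0^2/3 f v dx for all v ∈ V (homogeneous Neumann, so boundary terms vanish).
Substituting f(x) = 2*x^2 - 3*x + 19/27, the right-hand side is ∫_0^2/3 (2*x^2 - 3*x + 19/27) v dx.
Compatibility check (pure Neumann): taking v ≡ 1 ∈ V gives 0 = ∫_0^2/3 f dx + (0) − (0), i.e. ∫_0^2/3 f dx must equal u'(0) − u'(2/3) = 0. Indeed ∫_0^2/3 (2*x^2 - 3*x + 19/27) dx = 0, so the data are compatible. The solution is then unique only up to an additive constant (fix it e.g. by requiring ∫_0^2/3 u dx = 0).


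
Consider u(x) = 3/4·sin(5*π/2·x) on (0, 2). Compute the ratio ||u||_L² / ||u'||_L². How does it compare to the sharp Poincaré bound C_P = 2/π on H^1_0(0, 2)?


||u||_L² / ||u'||_L² = 2/(5*π) < C_P = 2/π.

u(x) = 3/4·sin(5*π/2·x), so u'(x) = 15*π*cos(5*π*x/2)/8.
Writing u(x) = A·sin(kπx/L) with A = 3/4 and k = 5, use ∫_0^L sin²(kπx/L) dx = L/2 and ∫_0^L cos²(kπx/L) dx = L/2.
u² = 9/16·sin²(5*π/2·x) and (u')² = 225*π^2/64·cos²(5*π/2·x), and each of sin², cos² integrates to L/2 = 1 over (0, 2).
∫_0^2 u² dx = 9/16, so ||u||_L² = 3/4.
∫_0^2 (u')² dx = 225*π^2/64, so ||u'||_L² = 15*π/8.
Ratio ||u||_L² / ||u'||_L² = 2/(5*π).
Sharp Poincaré constant on H^1_0(0, 2) is C_P = L/π = 2/π, achieved by sin(π/2·x).
This is the k = 5 harmonic; the ratio L/(kπ) is strictly less than C_P = L/π, consistent with the sharp inequality ||u||_L² ≤ C_P ||u'||_L².


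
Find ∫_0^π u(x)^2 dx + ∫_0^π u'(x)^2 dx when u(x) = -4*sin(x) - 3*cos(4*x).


||u||_{H^1(0,π)}^2 = -272/5 + 185*π/2

u'(x) = 12*sin(4*x) - 4*cos(x).
Expand u² and (u')² and integrate term by term on (0, π), using: for integers n ≥ 1, ∫_0^π sin²(nx) dx = ∫_0^π cos²(nx) dx = π/2; for n ≠ n', ∫_0^π sin(nx)sin(n'x) dx = ∫_0^π cos(nx)cos(n'x) dx = 0; and by product-to-sum, ∫_0^π sin(nx)cos(n'x) dx = ½∫_0^π [sin((n+n')x) + sin((n−n')x)] dx, which is 0 when n+n' is even and 2n/(n²−n'²) when n+n' is odd (it need not vanish on (0, π)).
  u² squared terms: (-4)²·∫sin(x)² dx = 16·π/2 = 8*π;  (-3)²·∫cos(4x)² dx = 9·π/2 = 9*π/2.
  u² cross terms: 2·(-4)·(-3)·∫sin(x)·cos(4x) dx = 24·(-2/15) = -16/5.
  So ∫_0^π u² dx = 8*π + 9*π/2 − 16/5 = -16/5 + 25*π/2.
  (u')² squared terms: (-4)²·∫cos(x)² dx = 16·π/2 = 8*π;  (12)²·∫sin(4x)² dx = 144·π/2 = 72*π.
  (u')² cross terms: 2·(-4)·(12)·∫cos(x)·sin(4x) dx = -96·(8/15) = -256/5.
  So ∫_0^π (u')² dx = 8*π + 72*π − 256/5 = -256/5 + 80*π.
||u||_{H^1}^2 = (-16/5 + 25*π/2) + (-256/5 + 80*π) = -272/5 + 185*π/2.


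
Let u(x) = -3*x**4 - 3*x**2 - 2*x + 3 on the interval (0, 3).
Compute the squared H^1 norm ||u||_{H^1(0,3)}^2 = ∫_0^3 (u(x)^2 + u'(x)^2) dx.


||u||_{H^1}^2 = 558750/7

The H^1 norm (squared) on an interval (0, L) is
  ||u||_{H^1}^2 = ∫_0^L u(x)^2 dx + ∫_0^L u'(x)^2 dx.
Compute u'(x) = -12*x**3 - 6*x - 2.
Then u(x)^2 = 9*x**8 + 18*x**6 + 12*x**5 - 9*x**4 + 12*x**3 - 14*x**2 - 12*x + 9 and u'(x)^2 = 144*x**6 + 144*x**4 + 48*x**3 + 36*x**2 + 24*x + 4.
Integrate each monomial from 0 to 3 using ∫_0^3 c·x^n dx = c·3^(n+1)/(n+1):
  ∫_0^3 u(x)^2 dx = ∫_0^3 (9*x^8 + 18*x^6 + 12*x^5 - 9*x^4 + 12*x^3 - 14*x^2 - 12*x + 9) dx. Term by term:
    ∫_0^3 9*x^8 dx = 19683;  ∫_0^3 18*x^6 dx = 39366/7;  ∫_0^3 12*x^5 dx = 1458;
    ∫_0^3 -9*x^4 dx = -2187/5;  ∫_0^3 12*x^3 dx = 243;  ∫_0^3 -14*x^2 dx = -126;
    ∫_0^3 -12*x dx = -54;  ∫_0^3 9 dx = 27.
  Sum: 19683 + 39366/7 + 1458 − 2187/5 + 243 − 126 − 54 + 27 = 924606/35.
  ∫_0^3 u'(x)^2 dx = ∫_0^3 (144*x^6 + 144*x^4 + 48*x^3 + 36*x^2 + 24*x + 4) dx. Term by term:
    ∫_0^3 144*x^6 dx = 314928/7;  ∫_0^3 144*x^4 dx = 34992/5;  ∫_0^3 48*x^3 dx = 972;
    ∫_0^3 36*x^2 dx = 324;  ∫_0^3 24*x dx = 108;  ∫_0^3 4 dx = 12.
  Sum: 314928/7 + 34992/5 + 972 + 324 + 108 + 12 = 1869144/35.
Adding: ||u||_{H^1}^2 = 924606/35 + 1869144/35 = 558750/7.


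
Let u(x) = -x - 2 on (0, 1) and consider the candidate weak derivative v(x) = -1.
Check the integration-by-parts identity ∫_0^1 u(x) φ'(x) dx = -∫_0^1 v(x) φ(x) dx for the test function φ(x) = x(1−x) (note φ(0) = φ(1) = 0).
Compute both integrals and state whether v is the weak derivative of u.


LHS = 1/6, RHS = 1/6. Yes, v = u' weakly.

u(x) = -x - 2, classical derivative u'(x) = -1.
φ(x) = x(1−x), so φ'(x) = 1 - 2*x.
Note φ(0) = φ(1) = 0, so the boundary term u·φ vanishes.
LHS = ∫_0^1 u(x) φ'(x) dx = ∫_0^1 (2*x^2 + 3*x - 2) dx. Term by term:
  ∫_0^1 2*x^2 dx = 2/3;  ∫_0^1 3*x dx = 3/2;  ∫_0^1 -2 dx = -2.
Sum: 2/3 + 3/2 − 2 = 1/6.
So LHS = 1/6.
∫_0^1 v(x) φ(x) dx = ∫_0^1 (x^2 - x) dx. Term by term:
  ∫_0^1 x^2 dx = 1/3;  ∫_0^1 -x dx = -1/2.
Sum: 1/3 − 1/2 = -1/6.
So RHS = -∫_0^1 v(x) φ(x) dx = 1/6.
LHS = RHS, so the identity holds for this test φ.
Moreover u is smooth here and v(x) = u'(x) = -1 pointwise, so the identity holds for every test function. Hence v is the weak derivative of u.


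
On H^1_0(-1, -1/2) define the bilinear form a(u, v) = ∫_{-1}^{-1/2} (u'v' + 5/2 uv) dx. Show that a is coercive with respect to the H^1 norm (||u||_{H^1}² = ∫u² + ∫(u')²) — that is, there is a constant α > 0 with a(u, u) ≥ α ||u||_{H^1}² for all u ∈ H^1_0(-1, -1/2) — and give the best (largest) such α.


α = 1

Coercivity of a(·,·) on H^1_0(-1, -1/2) means a(u, u) ≥ α ||u||_{H^1}² for every u ∈ H^1_0.
The interval has length L = 1/2, and Poincaré/coercivity depend only on L. Here a(u, u) = ∫(u')² + (5/2)·∫u².
Here c = 5/2 ≥ 1, so a(u,u) = ∫(u')² + c∫u² ≥ ∫(u')² + ∫u² = ||u||_{H^1}², i.e. α = 1 works. No larger α is possible: a(u,u) ≥ α||u||_{H^1}² means (1−α)∫(u')² ≥ (α−c)∫u², and for the modes u_n = sin(nπ(x−x₀)/L) (x₀ the left endpoint) one has ∫u_n²/∫(u_n')² = (L/(nπ))² → 0, so a(u_n,u_n)/||u_n||_{H^1}² → 1. Hence the optimal constant is α = 1.
Therefore α = 1.


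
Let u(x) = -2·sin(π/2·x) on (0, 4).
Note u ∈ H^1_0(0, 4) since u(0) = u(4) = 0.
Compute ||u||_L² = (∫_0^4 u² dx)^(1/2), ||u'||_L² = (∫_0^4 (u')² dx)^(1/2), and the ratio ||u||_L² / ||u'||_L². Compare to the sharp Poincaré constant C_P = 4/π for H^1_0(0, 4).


||u||_L² / ||u'||_L² = 2/π < C_P = 4/π.

u(x) = -2·sin(π/2·x), so u'(x) = -π*cos(π*x/2).
Writing u(x) = A·sin(kπx/L) with A = -2 and k = 2, use ∫_0^L sin²(kπx/L) dx = L/2 and ∫_0^L cos²(kπx/L) dx = L/2.
u² = 4·sin²(π/2·x) and (u')² = π^2·cos²(π/2·x), and each of sin², cos² integrates to L/2 = 2 over (0, 4).
∫_0^4 u² dx = 8, so ||u||_L² = 2*sqrt(2).
∫_0^4 (u')² dx = 2*π^2, so ||u'||_L² = sqrt(2)*π.
Ratio ||u||_L² / ||u'||_L² = 2/π.
Sharp Poincaré constant on H^1_0(0, 4) is C_P = L/π = 4/π, achieved by sin(π/4·x).
This is the k = 2 harmonic; the ratio L/(kπ) is strictly less than C_P = L/π, consistent with the sharp inequality ||u||_L² ≤ C_P ||u'||_L².


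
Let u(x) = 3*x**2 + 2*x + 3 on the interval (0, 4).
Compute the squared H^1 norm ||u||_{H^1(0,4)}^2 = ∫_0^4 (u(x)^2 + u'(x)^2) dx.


||u||_{H^1}^2 = 62828/15

The H^1 norm (squared) on an interval (0, L) is
  ||u||_{H^1}^2 = ∫_0^L u(x)^2 dx + ∫_0^L u'(x)^2 dx.
Compute u'(x) = 6*x + 2.
Then u(x)^2 = 9*x**4 + 12*x**3 + 22*x**2 + 12*x + 9 and u'(x)^2 = 36*x**2 + 24*x + 4.
Integrate each monomial from 0 to 4 using ∫_0^4 c·x^n dx = c·4^(n+1)/(n+1):
  ∫_0^4 u(x)^2 dx = ∫_0^4 (9*x^4 + 12*x^3 + 22*x^2 + 12*x + 9) dx. Term by term:
    ∫_0^4 9*x^4 dx = 9216/5;  ∫_0^4 12*x^3 dx = 768;  ∫_0^4 22*x^2 dx = 1408/3;
    ∫_0^4 12*x dx = 96;  ∫_0^4 9 dx = 36.
  Sum: 9216/5 + 768 + 1408/3 + 96 + 36 = 48188/15.
  ∫_0^4 u'(x)^2 dx = ∫_0^4 (36*x^2 + 24*x + 4) dx. Term by term:
    ∫_0^4 36*x^2 dx = 768;  ∫_0^4 24*x dx = 192;  ∫_0^4 4 dx = 16.
  Sum: 768 + 192 + 16 = 976.
Adding: ||u||_{H^1}^2 = 48188/15 + 976 = 62828/15.


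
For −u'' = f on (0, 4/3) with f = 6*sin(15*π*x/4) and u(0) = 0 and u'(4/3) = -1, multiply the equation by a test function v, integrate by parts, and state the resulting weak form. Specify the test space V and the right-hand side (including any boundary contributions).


V = {v ∈ H^1(0, 4/3) : v(0) = 0} (test functions vanish at x = 0 where u is specified); weak form: ∫_0^4/3 u'v' dx = ∫_0^4/3 (6*sin(15*π*x/4)) v dx − v(4/3) for all v ∈ V.

Multiply both sides by a test function v and integrate from 0 to 4/3:
  ∫_0^4/3 −u''(x) v(x) dx = ∫_0^4/3 f(x) v(x) dx.
Integrate the LHS by parts once:
  ∫_0^4/3 −u'' v dx = −[u'(x) v(x)]_0^4/3 + ∫_0^4/3 u'(x) v'(x) dx.
Thus ∫_0^4/3 u'(x) v'(x) dx = ∫_0^4/3 f(x) v(x) dx + [u'(x) v(x)]_0^4/3.
Choose V so that boundary terms are either known or forced to vanish.
Mixed BC: u(0) = 0 (Dirichlet) and u'(4/3) = -1 (Neumann). Define V = {v ∈ H^1(0, 4/3) : v(0) = 0}. Then [u' v]_0^4/3 = u'(4/3)·v(4/3) − u'(0)·0 = − v(4/3).
Weak formulation: find u (satisfying any essential BC) such that ∫_0^4/3 u'(x) v'(x) dx = ∫_0^4/3 f v dx − v(4/3) for all v ∈ V (Dirichlet at 0 absorbed into V; Neumann datum at x = 4/3 contributes the boundary term).
Substituting f(x) = 6*sin(15*π*x/4), the right-hand side is ∫_0^4/3 (6*sin(15*π*x/4)) v dx − v(4/3).


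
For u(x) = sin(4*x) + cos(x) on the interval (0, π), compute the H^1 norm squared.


||u||_{H^1(0,π)}^2 = 32/15 + 19*π/2

u'(x) = -sin(x) + 4*cos(4*x).
Expand u² and (u')² and integrate term by term on (0, π), using: for integers n ≥ 1, ∫_0^π sin²(nx) dx = ∫_0^π cos²(nx) dx = π/2; for n ≠ n', ∫_0^π sin(nx)sin(n'x) dx = ∫_0^π cos(nx)cos(n'x) dx = 0; and by product-to-sum, ∫_0^π sin(nx)cos(n'x) dx = ½∫_0^π [sin((n+n')x) + sin((n−n')x)] dx, which is 0 when n+n' is even and 2n/(n²−n'²) when n+n' is odd (it need not vanish on (0, π)).
  u² squared terms: (1)²·∫cos(x)² dx = 1·π/2 = π/2;  (1)²·∫sin(4x)² dx = 1·π/2 = π/2.
  u² cross terms: 2·(1)·(1)·∫cos(x)·sin(4x) dx = 2·(8/15) = 16/15.
  So ∫_0^π u² dx = π/2 + π/2 + 16/15 = 16/15 + π.
  (u')² squared terms: (-1)²·∫sin(x)² dx = 1·π/2 = π/2;  (4)²·∫cos(4x)² dx = 16·π/2 = 8*π.
  (u')² cross terms: 2·(-1)·(4)·∫sin(x)·cos(4x) dx = -8·(-2/15) = 16/15.
  So ∫_0^π (u')² dx = π/2 + 8*π + 16/15 = 16/15 + 17*π/2.
||u||_{H^1}^2 = (16/15 + π) + (16/15 + 17*π/2) = 32/15 + 19*π/2.


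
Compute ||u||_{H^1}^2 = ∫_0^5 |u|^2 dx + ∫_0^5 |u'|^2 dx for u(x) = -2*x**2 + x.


||u||_{H^1}^2 = 7465/3

The H^1 norm (squared) on an interval (0, L) is
  ||u||_{H^1}^2 = ∫_0^L u(x)^2 dx + ∫_0^L u'(x)^2 dx.
Compute u'(x) = 1 - 4*x.
Then u(x)^2 = 4*x**4 - 4*x**3 + x**2 and u'(x)^2 = 16*x**2 - 8*x + 1.
Integrate each monomial from 0 to 5 using ∫_0^5 c·x^n dx = c·5^(n+1)/(n+1):
  ∫_0^5 u(x)^2 dx = ∫_0^5 (4*x^4 - 4*x^3 + x^2) dx. Term by term:
    ∫_0^5 4*x^4 dx = 2500;  ∫_0^5 -4*x^3 dx = -625;  ∫_0^5 x^2 dx = 125/3.
  Sum: 2500 − 625 + 125/3 = 5750/3.
  ∫_0^5 u'(x)^2 dx = ∫_0^5 (16*x^2 - 8*x + 1) dx. Term by term:
    ∫_0^5 16*x^2 dx = 2000/3;  ∫_0^5 -8*x dx = -100;  ∫_0^5 1 dx = 5.
  Sum: 2000/3 − 100 + 5 = 1715/3.
Adding: ||u||_{H^1}^2 = 5750/3 + 1715/3 = 7465/3.


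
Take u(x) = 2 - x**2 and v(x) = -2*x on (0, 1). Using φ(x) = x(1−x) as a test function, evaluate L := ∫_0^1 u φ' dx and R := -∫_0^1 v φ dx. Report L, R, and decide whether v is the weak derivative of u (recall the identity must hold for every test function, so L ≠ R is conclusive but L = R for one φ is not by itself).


LHS = 1/6, RHS = 1/6. Yes, v = u' weakly.

u(x) = 2 - x**2, classical derivative u'(x) = -2*x.
φ(x) = x(1−x), so φ'(x) = 1 - 2*x.
Note φ(0) = φ(1) = 0, so the boundary term u·φ vanishes.
LHS = ∫_0^1 u(x) φ'(x) dx = ∫_0^1 (2*x^3 - x^2 - 4*x + 2) dx. Term by term:
  ∫_0^1 2*x^3 dx = 1/2;  ∫_0^1 -x^2 dx = -1/3;  ∫_0^1 -4*x dx = -2;
  ∫_0^1 2 dx = 2.
Sum: 1/2 − 1/3 − 2 + 2 = 1/6.
So LHS = 1/6.
∫_0^1 v(x) φ(x) dx = ∫_0^1 (2*x^3 - 2*x^2) dx. Term by term:
  ∫_0^1 2*x^3 dx = 1/2;  ∫_0^1 -2*x^2 dx = -2/3.
Sum: 1/2 − 2/3 = -1/6.
So RHS = -∫_0^1 v(x) φ(x) dx = 1/6.
LHS = RHS, so the identity holds for this test φ.
Moreover u is smooth here and v(x) = u'(x) = -2*x pointwise, so the identity holds for every test function. Hence v is the weak derivative of u.


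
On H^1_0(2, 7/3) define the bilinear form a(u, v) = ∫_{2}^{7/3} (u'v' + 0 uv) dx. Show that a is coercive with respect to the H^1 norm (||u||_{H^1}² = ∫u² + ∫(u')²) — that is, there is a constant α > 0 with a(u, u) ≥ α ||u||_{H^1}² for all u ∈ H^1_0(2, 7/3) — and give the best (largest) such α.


α = 9*π^2/(1 + 9*π^2)

Coercivity of a(·,·) on H^1_0(2, 7/3) means a(u, u) ≥ α ||u||_{H^1}² for every u ∈ H^1_0.
The interval has length L = 1/3, and Poincaré/coercivity depend only on L. Here a(u, u) = ∫(u')² + (0)·∫u².
Here c = 0, so a(u,u) = ∫(u')² alone. The condition a(u,u) ≥ α||u||_{H^1}² reads (1−α)∫(u')² ≥ (α−c)∫u². Any admissible α is ≤ 1 (rapidly oscillating u have ∫u²/∫(u')² → 0), and α = 1 would force 0 ≥ (1−c)∫u², impossible since c < 1; so 1−α > 0. By the sharp Poincaré inequality on H^1_0 of an interval of length L, ∫(u')² ≥ (π/L)²∫u² with equality for the first sine mode sin(π(x−x₀)/L) (x₀ the left endpoint), so the inequality holds for all u iff (1−α)(π/L)² ≥ α − c, i.e. α ≤ ((π/L)² + c)/((π/L)² + 1) = (1 + c(L/π)²)/(1 + (L/π)²). (Direct route, valid since c ≤ 0: Poincaré gives c∫u² ≥ c(L/π)²∫(u')², so a(u,u) ≥ (1 + c(L/π)²)∫(u')², while ||u||_{H^1}² ≤ (1 + (L/π)²)∫(u')²; dividing yields the same α.) With (π/L)² = 9*π^2 and c = 0, the largest admissible constant is α = ((π/L)² + c)/((π/L)² + 1).
Simplifying, α = 9*π^2/(1 + 9*π^2).


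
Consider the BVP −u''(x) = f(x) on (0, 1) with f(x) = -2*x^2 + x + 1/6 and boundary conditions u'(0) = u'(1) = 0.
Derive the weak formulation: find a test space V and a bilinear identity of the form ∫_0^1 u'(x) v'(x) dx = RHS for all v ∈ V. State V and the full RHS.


V = H^1(0, 1) (no boundary constraint on v; u is determined up to an additive constant); weak form: ∫_0^1 u'v' dx = ∫_0^1 (-2*x^2 + x + 1/6) v dx for all v ∈ V.

Multiply both sides by a test function v and integrate from 0 to 1:
  ∫_0^1 −u''(x) v(x) dx = ∫_0^1 f(x) v(x) dx.
Integrate the LHS by parts once:
  ∫_0^1 −u'' v dx = −[u'(x) v(x)]_0^1 + ∫_0^1 u'(x) v'(x) dx.
Thus ∫_0^1 u'(x) v'(x) dx = ∫_0^1 f(x) v(x) dx + [u'(x) v(x)]_0^1.
Choose V so that boundary terms are either known or forced to vanish.
u has homogeneous Neumann: u'(0) = u'(1) = 0. So [u' v]_0^1 = 0·v(1) − 0·v(0) = 0 for any v; take V = H^1(0, 1).
Weak formulation: find u (satisfying any essential BC) such that ∫_0^1 u'(x) v'(x) dx = ∫_0^1 f v dx for all v ∈ V (homogeneous Neumann, so boundary terms vanish).
Substituting f(x) = -2*x^2 + x + 1/6, the right-hand side is ∫_0^1 (-2*x^2 + x + 1/6) v dx.
Compatibility check (pure Neumann): taking v ≡ 1 ∈ V gives 0 = ∫_0^1 f dx + (0) − (0), i.e. ∫_0^1 f dx must equal u'(0) − u'(1) = 0. Indeed ∫_0^1 (-2*x^2 + x + 1/6) dx = 0, so the data are compatible. The solution is then unique only up to an additive constant (fix it e.g. by requiring ∫_0^1 u dx = 0).


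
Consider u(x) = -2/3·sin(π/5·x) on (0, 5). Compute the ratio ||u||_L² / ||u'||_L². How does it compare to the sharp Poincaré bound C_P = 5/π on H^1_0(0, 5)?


||u||_L² / ||u'||_L² = 5/π = C_P.

u(x) = -2/3·sin(π/5·x), so u'(x) = -2*π*cos(π*x/5)/15.
Writing u(x) = A·sin(kπx/L) with A = -2/3 and k = 1, use ∫_0^L sin²(kπx/L) dx = L/2 and ∫_0^L cos²(kπx/L) dx = L/2.
u² = 4/9·sin²(π/5·x) and (u')² = 4*π^2/225·cos²(π/5·x), and each of sin², cos² integrates to L/2 = 5/2 over (0, 5).
∫_0^5 u² dx = 10/9, so ||u||_L² = sqrt(10)/3.
∫_0^5 (u')² dx = 2*π^2/45, so ||u'||_L² = sqrt(10)*π/15.
Ratio ||u||_L² / ||u'||_L² = 5/π.
Sharp Poincaré constant on H^1_0(0, 5) is C_P = L/π = 5/π, achieved by sin(π/5·x).
This is the k = 1 eigenfunction (up to amplitude), so the ratio equals the sharp Poincaré constant exactly.


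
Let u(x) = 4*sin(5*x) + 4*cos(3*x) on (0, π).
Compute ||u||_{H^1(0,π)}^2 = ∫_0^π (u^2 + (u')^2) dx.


||u||_{H^1(0,π)}^2 = 288*π

u'(x) = -12*sin(3*x) + 20*cos(5*x).
Expand u² and (u')² and integrate term by term on (0, π), using: for integers n ≥ 1, ∫_0^π sin²(nx) dx = ∫_0^π cos²(nx) dx = π/2; for n ≠ n', ∫_0^π sin(nx)sin(n'x) dx = ∫_0^π cos(nx)cos(n'x) dx = 0; and by product-to-sum, ∫_0^π sin(nx)cos(n'x) dx = ½∫_0^π [sin((n+n')x) + sin((n−n')x)] dx, which is 0 when n+n' is even and 2n/(n²−n'²) when n+n' is odd (it need not vanish on (0, π)).
  u² squared terms: (4)²·∫cos(3x)² dx = 16·π/2 = 8*π;  (4)²·∫sin(5x)² dx = 16·π/2 = 8*π.
  u² cross terms: 2·(4)·(4)·∫cos(3x)·sin(5x) dx = 32·(0) = 0.
  So ∫_0^π u² dx = 8*π + 8*π + 0 = 16*π.
  (u')² squared terms: (-12)²·∫sin(3x)² dx = 144·π/2 = 72*π;  (20)²·∫cos(5x)² dx = 400·π/2 = 200*π.
  (u')² cross terms: 2·(-12)·(20)·∫sin(3x)·cos(5x) dx = -480·(0) = 0.
  So ∫_0^π (u')² dx = 72*π + 200*π + 0 = 272*π.
||u||_{H^1}^2 = (16*π) + (272*π) = 288*π.


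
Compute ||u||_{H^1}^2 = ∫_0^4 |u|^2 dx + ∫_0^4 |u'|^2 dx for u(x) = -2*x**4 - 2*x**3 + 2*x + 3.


||u||_{H^1}^2 = 126459932/315

The H^1 norm (squared) on an interval (0, L) is
  ||u||_{H^1}^2 = ∫_0^L u(x)^2 dx + ∫_0^L u'(x)^2 dx.
Compute u'(x) = -8*x**3 - 6*x**2 + 2.
Then u(x)^2 = 4*x**8 + 8*x**7 + 4*x**6 - 8*x**5 - 20*x**4 - 12*x**3 + 4*x**2 + 12*x + 9 and u'(x)^2 = 64*x**6 + 96*x**5 + 36*x**4 - 32*x**3 - 24*x**2 + 4.
Integrate each monomial from 0 to 4 using ∫_0^4 c·x^n dx = c·4^(n+1)/(n+1):
  ∫_0^4 u(x)^2 dx = ∫_0^4 (4*x^8 + 8*x^7 + 4*x^6 - 8*x^5 - 20*x^4 - 12*x^3 + 4*x^2 + 12*x + 9) dx. Term by term:
    ∫_0^4 4*x^8 dx = 1048576/9;  ∫_0^4 8*x^7 dx = 65536;  ∫_0^4 4*x^6 dx = 65536/7;
    ∫_0^4 -8*x^5 dx = -16384/3;  ∫_0^4 -20*x^4 dx = -4096;  ∫_0^4 -12*x^3 dx = -768;
    ∫_0^4 4*x^2 dx = 256/3;  ∫_0^4 12*x dx = 96;  ∫_0^4 9 dx = 36.
  Sum: 1048576/9 + 65536 + 65536/7 − 16384/3 − 4096 − 768 + 256/3 + 96 + 36 = 11421820/63.
  ∫_0^4 u'(x)^2 dx = ∫_0^4 (64*x^6 + 96*x^5 + 36*x^4 - 32*x^3 - 24*x^2 + 4) dx. Term by term:
    ∫_0^4 64*x^6 dx = 1048576/7;  ∫_0^4 96*x^5 dx = 65536;  ∫_0^4 36*x^4 dx = 36864/5;
    ∫_0^4 -32*x^3 dx = -2048;  ∫_0^4 -24*x^2 dx = -512;  ∫_0^4 4 dx = 16.
  Sum: 1048576/7 + 65536 + 36864/5 − 2048 − 512 + 16 = 7705648/35.
Adding: ||u||_{H^1}^2 = 11421820/63 + 7705648/35 = 126459932/315.


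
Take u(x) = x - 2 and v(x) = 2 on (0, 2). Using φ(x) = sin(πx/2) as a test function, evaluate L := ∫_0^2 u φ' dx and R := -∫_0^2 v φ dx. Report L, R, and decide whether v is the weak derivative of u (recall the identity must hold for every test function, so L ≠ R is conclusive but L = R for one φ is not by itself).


LHS = -4/π, RHS = -8/π. No, v is not the weak derivative of u.

u(x) = x - 2, classical derivative u'(x) = 1.
φ(x) = sin(πx/2), so φ'(x) = π*cos(π*x/2)/2.
Note φ(0) = φ(2) = 0, so the boundary term u·φ vanishes.
LHS = ∫_0^2 u(x) φ'(x) dx = ∫_0^2 (π*x*cos(π*x/2)/2 - π*cos(π*x/2)) dx. Term by term:
  ∫_0^2 -π*cos(π*x/2) dx = 0;  ∫_0^2 π*x*cos(π*x/2)/2 dx = -4/π.
Sum: 0 − 4/π = -4/π.
So LHS = -4/π.
∫_0^2 v(x) φ(x) dx = ∫_0^2 (2*sin(π*x/2)) dx. Term by term:
  ∫_0^2 2*sin(π*x/2) dx = 8/π.
So RHS = -∫_0^2 v(x) φ(x) dx = -8/π.
LHS − RHS = 4/π ≠ 0, so the identity fails.
(For a valid weak derivative the identity must hold for EVERY test function, in particular this one. The failure shows v is NOT the weak derivative of u.)
Correct weak derivative would be u'(x) = 1.


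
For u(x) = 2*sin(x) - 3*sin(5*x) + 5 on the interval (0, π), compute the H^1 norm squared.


||u||_{H^1(0,π)}^2 = 28 + 146*π

u'(x) = 2*cos(x) - 15*cos(5*x).
Expand u² and (u')² and integrate term by term on (0, π), using: for integers n ≥ 1, ∫_0^π sin²(nx) dx = ∫_0^π cos²(nx) dx = π/2; for n ≠ n', ∫_0^π sin(nx)sin(n'x) dx = ∫_0^π cos(nx)cos(n'x) dx = 0; and by product-to-sum, ∫_0^π sin(nx)cos(n'x) dx = ½∫_0^π [sin((n+n')x) + sin((n−n')x)] dx, which is 0 when n+n' is even and 2n/(n²−n'²) when n+n' is odd (it need not vanish on (0, π)). For the constant mode: ∫_0^π 1 dx = π, ∫_0^π cos(nx) dx = 0, ∫_0^π sin(nx) dx = (1−(−1)^n)/n.
  u² squared terms: (5)²·∫1 dx = 25·π = 25*π;  (-3)²·∫sin(5x)² dx = 9·π/2 = 9*π/2;  (2)²·∫sin(x)² dx = 4·π/2 = 2*π.
  u² cross terms: 2·(5)·(-3)·∫1·sin(5x) dx = -30·(2/5) = -12;  2·(5)·(2)·∫1·sin(x) dx = 20·(2) = 40;  2·(-3)·(2)·∫sin(5x)·sin(x) dx = -12·(0) = 0.
  So ∫_0^π u² dx = 25*π + 9*π/2 + 2*π − 12 + 40 + 0 = 28 + 63*π/2.
  (u')² squared terms: (-15)²·∫cos(5x)² dx = 225·π/2 = 225*π/2;  (2)²·∫cos(x)² dx = 4·π/2 = 2*π.
  (u')² cross terms: 2·(-15)·(2)·∫cos(5x)·cos(x) dx = -60·(0) = 0.
  So ∫_0^π (u')² dx = 225*π/2 + 2*π + 0 = 229*π/2.
||u||_{H^1}^2 = (28 + 63*π/2) + (229*π/2) = 28 + 146*π.


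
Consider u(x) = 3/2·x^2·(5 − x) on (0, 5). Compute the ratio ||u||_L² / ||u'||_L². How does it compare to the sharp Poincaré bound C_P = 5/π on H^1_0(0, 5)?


||u||_L² / ||u'||_L² = 5*sqrt(14)/14 < C_P = 5/π.

u(x) = 3/2·x^2·(5 − x), so u'(x) = 3*x*(10 - 3*x)/2.
u(x) = 3/2·x^2·(5 − x) vanishes at x = 0 and x = 5, so u ∈ H^1_0(0, 5). Differentiate via the product rule and integrate the resulting polynomials term by term.
  ∫_0^5 u² dx = ∫_0^5 (9*x^6/4 - 45*x^5/2 + 225*x^4/4) dx. Term by term:
    ∫_0^5 9*x^6/4 dx = 703125/28;  ∫_0^5 -45*x^5/2 dx = -234375/4;  ∫_0^5 225*x^4/4 dx = 140625/4.
  Sum: 703125/28 − 234375/4 + 140625/4 = 46875/28.
  ∫_0^5 (u')² dx = ∫_0^5 (81*x^4/4 - 135*x^3 + 225*x^2) dx. Term by term:
    ∫_0^5 81*x^4/4 dx = 50625/4;  ∫_0^5 -135*x^3 dx = -84375/4;  ∫_0^5 225*x^2 dx = 9375.
  Sum: 50625/4 − 84375/4 + 9375 = 1875/2.
∫_0^5 u² dx = 46875/28, so ||u||_L² = 125*sqrt(21)/14.
∫_0^5 (u')² dx = 1875/2, so ||u'||_L² = 25*sqrt(6)/2.
Ratio ||u||_L² / ||u'||_L² = 5*sqrt(14)/14.
Sharp Poincaré constant on H^1_0(0, 5) is C_P = L/π = 5/π, achieved by sin(π/5·x).
A polynomial bump cannot attain the sharp Poincaré constant (only the first sine eigenfunction does), so the ratio is strictly less than C_P, consistent with ||u||_L² ≤ C_P ||u'||_L².
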